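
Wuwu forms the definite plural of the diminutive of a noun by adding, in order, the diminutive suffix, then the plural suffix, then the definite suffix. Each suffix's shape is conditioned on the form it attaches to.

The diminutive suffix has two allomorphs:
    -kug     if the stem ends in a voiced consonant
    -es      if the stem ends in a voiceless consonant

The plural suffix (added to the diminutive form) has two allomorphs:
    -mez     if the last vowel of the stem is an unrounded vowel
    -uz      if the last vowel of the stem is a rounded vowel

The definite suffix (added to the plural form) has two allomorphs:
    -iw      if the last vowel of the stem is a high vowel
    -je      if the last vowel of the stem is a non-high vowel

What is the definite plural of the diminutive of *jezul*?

The final consonant of *jezul* is /l/, which is voiced, so the diminutive suffix is -kug, giving *jezulkug*.
The last vowel of the diminutive form *jezulkug* is /u/, which is a rounded vowel, so the plural suffix is -uz, giving *jezulkuguz*.
The last vowel of the plural form *jezulkuguz* is /u/, which is a high vowel, so the definite suffix is -iw, giving *jezulkuguziw*.

jezulkuguziw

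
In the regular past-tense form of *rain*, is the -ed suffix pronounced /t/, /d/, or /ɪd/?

The stem *rain* ends in a voiced sound other than /d/.
The -ed suffix is realized as /ɪd/ after /t, d/; as /t/ after other voiceless consonants; and as /d/ after other voiced sounds.
So -ed on *rain* is pronounced /d/.

/d/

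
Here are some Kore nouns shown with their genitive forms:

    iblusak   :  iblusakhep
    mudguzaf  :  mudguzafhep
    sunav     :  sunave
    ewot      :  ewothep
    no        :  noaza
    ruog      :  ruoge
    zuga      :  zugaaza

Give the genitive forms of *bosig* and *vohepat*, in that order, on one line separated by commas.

The suffix is conditioned by the final sound: -hep when the stem ends in a voiceless consonant (*iblusak*, *mudguzaf*, *ewot*); -e when the stem ends in a voiced consonant (*sunav*, *ruog*); -aza when the stem ends in a vowel (*no*, *zuga*).
Since the final sound of *bosig* is /g/ (a voiced consonant), it takes -e, giving *bosige*.
*vohepat*: final sound = /t/, a voiceless consonant → -hep → *vohepathep*.

bosige, vohepathep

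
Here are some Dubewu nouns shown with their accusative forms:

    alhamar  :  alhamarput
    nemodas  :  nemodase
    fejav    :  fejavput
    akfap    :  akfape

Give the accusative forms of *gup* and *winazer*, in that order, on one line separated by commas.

The pattern is voicing of the final consonant: -e when the stem ends in a voiceless consonant (*nemodas*, *akfap*); -put when the stem ends in a voiced consonant (*alhamar*, *fejav*).
*gup* — final consonant /p/ (voiceless) → -e → *gupe*.
Since the final consonant of *winazer* is /r/ (voiced), it takes -put, giving *winazerput*.

gupe, winazerput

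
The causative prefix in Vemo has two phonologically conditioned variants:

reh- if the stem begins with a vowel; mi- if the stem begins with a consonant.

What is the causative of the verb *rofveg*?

*rofveg* — first sound /r/ (a consonant) → mi- → *mirofveg*.

mirofveg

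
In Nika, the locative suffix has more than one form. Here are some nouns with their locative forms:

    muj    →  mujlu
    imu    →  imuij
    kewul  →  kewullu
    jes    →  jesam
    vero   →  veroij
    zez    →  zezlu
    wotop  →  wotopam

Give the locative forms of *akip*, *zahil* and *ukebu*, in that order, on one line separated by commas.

The suffix is conditioned by the final sound: -am when the stem ends in a voiceless consonant (*jes*, *wotop*); -lu when the stem ends in a voiced consonant (*muj*, *kewul*, *zez*); -ij when the stem ends in a vowel (*imu*, *vero*).
*akip* — final sound /p/ (a voiceless consonant) → -am → *akipam*.
The final sound of *zahil* is /l/, which is a voiced consonant, so the suffix is -lu, giving *zahillu*.
*ukebu* — final sound /u/ (a vowel) → -ij → *ukebuij*.

akipam, zahillu, ukebuij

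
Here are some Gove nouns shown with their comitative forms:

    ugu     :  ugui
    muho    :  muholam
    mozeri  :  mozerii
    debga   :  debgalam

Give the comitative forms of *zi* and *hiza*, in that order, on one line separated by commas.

zii, hizalam

The suffix is conditioned by the last vowel: -i when the last vowel of the stem is a high vowel (*ugu*, *mozeri*); -lam when the last vowel of the stem is a non-high vowel (*muho*, *debga*).
Since the last vowel of *zi* is /i/ (a high vowel), it takes -i, giving *zii*.
Since the last vowel of *hiza* is /a/ (a non-high vowel), it takes -lam, giving *hizalam*.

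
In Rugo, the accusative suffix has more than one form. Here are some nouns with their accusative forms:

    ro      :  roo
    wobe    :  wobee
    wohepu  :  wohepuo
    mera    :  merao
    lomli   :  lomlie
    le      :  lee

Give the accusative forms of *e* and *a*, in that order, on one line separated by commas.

The pattern is front/back vowel harmony: -e when the last vowel of the stem is a front vowel (*wobe*, *lomli*, *le*); -o when the last vowel of the stem is a back vowel (*ro*, *wohepu*, *mera*).
*e*: last vowel = /e/, a front vowel → -e → *ee*.
Since the last vowel of *a* is /a/ (a back vowel), it takes -o, giving *ao*.

ee, ao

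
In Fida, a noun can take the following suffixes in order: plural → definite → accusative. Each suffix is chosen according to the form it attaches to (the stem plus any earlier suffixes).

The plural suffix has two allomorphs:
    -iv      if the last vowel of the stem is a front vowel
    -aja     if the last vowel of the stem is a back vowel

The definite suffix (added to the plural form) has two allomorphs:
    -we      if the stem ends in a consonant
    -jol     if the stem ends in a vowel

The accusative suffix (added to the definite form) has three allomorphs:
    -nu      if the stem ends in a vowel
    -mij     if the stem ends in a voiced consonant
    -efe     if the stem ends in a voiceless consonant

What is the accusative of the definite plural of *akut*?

*akut* — last vowel /u/ (a back vowel) → -aja → *akutaja*.
The plural form *akutaja* — final sound /a/ (a vowel) → -jol → *akutajajol*.
The definite form *akutajajol*: final sound = /l/, a voiced consonant → -mij → *akutajajolmij*.

akutajajolmij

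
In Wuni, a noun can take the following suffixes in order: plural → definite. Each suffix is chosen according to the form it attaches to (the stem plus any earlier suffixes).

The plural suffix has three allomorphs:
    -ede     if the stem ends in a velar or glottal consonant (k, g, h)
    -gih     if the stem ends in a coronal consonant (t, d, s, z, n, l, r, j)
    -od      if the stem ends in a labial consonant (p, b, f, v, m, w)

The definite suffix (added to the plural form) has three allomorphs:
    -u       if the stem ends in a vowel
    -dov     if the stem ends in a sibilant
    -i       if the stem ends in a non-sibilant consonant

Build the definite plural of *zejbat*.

zejbatgihi

*zejbat* — final consonant /t/ (coronal) → -gih → *zejbatgih*.
The plural form *zejbatgih* — final sound /h/ (a non-sibilant consonant) → -i → *zejbatgihi*.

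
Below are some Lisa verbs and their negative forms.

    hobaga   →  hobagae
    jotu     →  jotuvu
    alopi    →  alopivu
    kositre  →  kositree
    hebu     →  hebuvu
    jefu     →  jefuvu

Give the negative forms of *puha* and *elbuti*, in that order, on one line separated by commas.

puhae, elbutivu

The alternation tracks the last vowel of the stem — -vu when the last vowel of the stem is a high vowel (*jotu*, *alopi*, *hebu*, *jefu*); -e when the last vowel of the stem is a non-high vowel (*hobaga*, *kositre*).
*puha* — last vowel /a/ (a non-high vowel) → -e → *puhae*.
The last vowel of *elbuti* is /i/, which is a high vowel, so the suffix is -vu, giving *elbutivu*.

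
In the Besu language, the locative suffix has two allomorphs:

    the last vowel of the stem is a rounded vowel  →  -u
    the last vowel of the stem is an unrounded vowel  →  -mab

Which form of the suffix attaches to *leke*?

Since the last vowel of *leke* is /e/ (an unrounded vowel), it takes -mab.

-mab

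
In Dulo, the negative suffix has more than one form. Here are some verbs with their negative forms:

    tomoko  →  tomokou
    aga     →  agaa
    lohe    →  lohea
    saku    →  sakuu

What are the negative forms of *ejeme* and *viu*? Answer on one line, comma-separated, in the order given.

The pattern is rounding harmony: -u when the last vowel of the stem is a rounded vowel (*tomoko*, *saku*); -a when the last vowel of the stem is an unrounded vowel (*aga*, *lohe*).
*ejeme*: last vowel = /e/, an unrounded vowel → -a → *ejemea*.
*viu*: last vowel = /u/, a rounded vowel → -u → *viuu*.

ejemea, viuu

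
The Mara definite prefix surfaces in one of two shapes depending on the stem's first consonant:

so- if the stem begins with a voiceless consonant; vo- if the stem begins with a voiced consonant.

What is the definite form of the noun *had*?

sohad

Since the first consonant of *had* is /h/ (voiceless), it takes so-, giving *sohad*.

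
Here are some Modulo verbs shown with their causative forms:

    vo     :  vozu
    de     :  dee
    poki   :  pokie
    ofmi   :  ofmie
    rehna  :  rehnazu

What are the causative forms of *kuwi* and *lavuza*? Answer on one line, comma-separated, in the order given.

Looking at the last vowel of each stem: -e when the last vowel of the stem is a front vowel (*de*, *poki*, *ofmi*); -zu when the last vowel of the stem is a back vowel (*vo*, *rehna*).
The last vowel of *kuwi* is /i/, which is a front vowel, so the suffix is -e, giving *kuwie*.
*lavuza*: last vowel = /a/, a back vowel → -zu → *lavuzazu*.

kuwie, lavuzazu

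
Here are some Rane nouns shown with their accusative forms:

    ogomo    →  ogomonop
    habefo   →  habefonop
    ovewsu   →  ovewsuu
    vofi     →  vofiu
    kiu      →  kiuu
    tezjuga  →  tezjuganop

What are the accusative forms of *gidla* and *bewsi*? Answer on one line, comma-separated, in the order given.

The pattern is height harmony: -u when the last vowel of the stem is a high vowel (*ovewsu*, *vofi*, *kiu*); -nop when the last vowel of the stem is a non-high vowel (*ogomo*, *habefo*, *tezjuga*).
*gidla*: last vowel = /a/, a non-high vowel → -nop → *gidlanop*.
The last vowel of *bewsi* is /i/, which is a high vowel, so the suffix is -u, giving *bewsiu*.

gidlanop, bewsiu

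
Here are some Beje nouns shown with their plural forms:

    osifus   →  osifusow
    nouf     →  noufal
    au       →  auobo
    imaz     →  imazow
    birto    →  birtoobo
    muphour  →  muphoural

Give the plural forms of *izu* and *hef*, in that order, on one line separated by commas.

izuobo, hefal

The suffix is conditioned by the final sound: -ow when the stem ends in a sibilant (*osifus*, *imaz*); -al when the stem ends in a non-sibilant consonant (*nouf*, *muphour*); -obo when the stem ends in a vowel (*au*, *birto*).
The final sound of *izu* is /u/, which is a vowel, so the suffix is -obo, giving *izuobo*.
The final sound of *hef* is /f/, which is a non-sibilant consonant, so the suffix is -al, giving *hefal*.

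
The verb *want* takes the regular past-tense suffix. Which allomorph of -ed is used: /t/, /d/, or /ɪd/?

/ɪd/

The stem *want* ends in /t/ or /d/.
The -ed suffix is realized as /ɪd/ after /t, d/; as /t/ after other voiceless consonants; and as /d/ after other voiced sounds.
So -ed on *want* is pronounced /ɪd/.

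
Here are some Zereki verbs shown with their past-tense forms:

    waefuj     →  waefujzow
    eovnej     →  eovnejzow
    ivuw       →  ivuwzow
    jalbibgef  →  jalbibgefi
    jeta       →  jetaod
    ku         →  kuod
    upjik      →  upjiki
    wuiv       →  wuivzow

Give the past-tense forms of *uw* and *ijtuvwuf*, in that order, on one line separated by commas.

uwzow, ijtuvwufi

The suffix is conditioned by the final sound: -i when the stem ends in a voiceless consonant (*jalbibgef*, *upjik*); -zow when the stem ends in a voiced consonant (*waefuj*, *eovnej*, *ivuw*, *wuiv*); -od when the stem ends in a vowel (*jeta*, *ku*).
Since the final sound of *uw* is /w/ (a voiced consonant), it takes -zow, giving *uwzow*.
*ijtuvwuf* — final sound /f/ (a voiceless consonant) → -i → *ijtuvwufi*.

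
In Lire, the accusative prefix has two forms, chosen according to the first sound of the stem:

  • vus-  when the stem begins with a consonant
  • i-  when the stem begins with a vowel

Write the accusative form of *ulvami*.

iulvami

*ulvami* — first sound /u/ (a vowel) → i- → *iulvami*.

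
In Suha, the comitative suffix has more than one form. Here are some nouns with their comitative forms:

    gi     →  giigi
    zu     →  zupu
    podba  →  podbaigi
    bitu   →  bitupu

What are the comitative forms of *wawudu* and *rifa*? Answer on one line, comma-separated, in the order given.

wawudupu, rifaigi

The pattern is rounding harmony: -pu when the last vowel of the stem is a rounded vowel (*zu*, *bitu*); -igi when the last vowel of the stem is an unrounded vowel (*gi*, *podba*).
The last vowel of *wawudu* is /u/, which is a rounded vowel, so the suffix is -pu, giving *wawudupu*.
*rifa* — last vowel /a/ (an unrounded vowel) → -igi → *rifaigi*.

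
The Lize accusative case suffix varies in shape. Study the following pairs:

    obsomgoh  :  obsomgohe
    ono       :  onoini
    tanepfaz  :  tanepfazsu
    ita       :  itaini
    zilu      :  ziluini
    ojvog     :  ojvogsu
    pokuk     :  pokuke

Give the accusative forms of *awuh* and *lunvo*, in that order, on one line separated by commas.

awuhe, lunvoini

The alternation tracks the final sound of the stem — -e when the stem ends in a voiceless consonant (*obsomgoh*, *pokuk*); -su when the stem ends in a voiced consonant (*tanepfaz*, *ojvog*); -ini when the stem ends in a vowel (*ono*, *ita*, *zilu*).
The final sound of *awuh* is /h/, which is a voiceless consonant, so the suffix is -e, giving *awuhe*.
The final sound of *lunvo* is /o/, which is a vowel, so the suffix is -ini, giving *lunvoini*.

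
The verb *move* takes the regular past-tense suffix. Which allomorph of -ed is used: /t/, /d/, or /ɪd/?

The stem *move* ends in a voiced sound other than /d/.
The -ed suffix is realized as /ɪd/ after /t, d/; as /t/ after other voiceless consonants; and as /d/ after other voiced sounds.
So -ed on *move* is pronounced /d/.

/d/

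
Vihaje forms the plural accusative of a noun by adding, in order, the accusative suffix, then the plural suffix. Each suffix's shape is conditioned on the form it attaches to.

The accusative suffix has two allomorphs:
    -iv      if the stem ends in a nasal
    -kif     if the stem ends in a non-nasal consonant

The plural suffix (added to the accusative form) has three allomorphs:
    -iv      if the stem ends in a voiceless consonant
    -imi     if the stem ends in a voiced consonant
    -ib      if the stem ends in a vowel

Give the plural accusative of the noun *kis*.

*kis*: final consonant = /s/, non-nasal → -kif → *kiskif*.
The accusative form *kiskif* — final sound /f/ (a voiceless consonant) → -iv → *kiskifiv*.

kiskifiv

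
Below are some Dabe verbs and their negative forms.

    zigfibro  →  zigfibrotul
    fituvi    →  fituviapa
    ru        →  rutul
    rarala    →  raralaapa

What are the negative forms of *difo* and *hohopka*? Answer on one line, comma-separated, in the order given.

difotul, hohopkaapa

The alternation tracks the last vowel of the stem — -tul when the last vowel of the stem is a rounded vowel (*zigfibro*, *ru*); -apa when the last vowel of the stem is an unrounded vowel (*fituvi*, *rarala*).
The last vowel of *difo* is /o/, which is a rounded vowel, so the suffix is -tul, giving *difotul*.
*hohopka*: last vowel = /a/, an unrounded vowel → -apa → *hohopkaapa*.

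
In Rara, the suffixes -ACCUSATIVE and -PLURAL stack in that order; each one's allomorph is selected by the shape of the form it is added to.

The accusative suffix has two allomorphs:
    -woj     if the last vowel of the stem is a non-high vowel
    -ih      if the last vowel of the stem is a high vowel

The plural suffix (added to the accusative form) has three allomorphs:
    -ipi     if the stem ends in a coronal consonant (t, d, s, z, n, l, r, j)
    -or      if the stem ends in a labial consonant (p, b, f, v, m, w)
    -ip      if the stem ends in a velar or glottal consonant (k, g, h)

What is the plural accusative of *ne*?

newojipi

The last vowel of *ne* is /e/, which is a non-high vowel, so the accusative suffix is -woj, giving *newoj*.
The accusative form *newoj* — final consonant /j/ (coronal) → -ipi → *newojipi*.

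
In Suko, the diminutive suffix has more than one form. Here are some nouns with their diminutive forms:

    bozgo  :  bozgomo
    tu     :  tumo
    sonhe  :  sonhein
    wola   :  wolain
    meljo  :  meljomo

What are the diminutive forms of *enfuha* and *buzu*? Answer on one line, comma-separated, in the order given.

The suffix is conditioned by the last vowel: -mo when the last vowel of the stem is a rounded vowel (*bozgo*, *tu*, *meljo*); -in when the last vowel of the stem is an unrounded vowel (*sonhe*, *wola*).
*enfuha*: last vowel = /a/, an unrounded vowel → -in → *enfuhain*.
*buzu* — last vowel /u/ (a rounded vowel) → -mo → *buzumo*.

enfuhain, buzumo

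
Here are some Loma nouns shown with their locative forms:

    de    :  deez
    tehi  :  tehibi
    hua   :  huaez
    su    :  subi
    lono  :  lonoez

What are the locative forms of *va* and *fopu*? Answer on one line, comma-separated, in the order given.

vaez, fopubi

Looking at the last vowel of each stem: -bi when the last vowel of the stem is a high vowel (*tehi*, *su*); -ez when the last vowel of the stem is a non-high vowel (*de*, *hua*, *lono*).
Since the last vowel of *va* is /a/ (a non-high vowel), it takes -ez, giving *vaez*.
The last vowel of *fopu* is /u/, which is a high vowel, so the suffix is -bi, giving *fopubi*.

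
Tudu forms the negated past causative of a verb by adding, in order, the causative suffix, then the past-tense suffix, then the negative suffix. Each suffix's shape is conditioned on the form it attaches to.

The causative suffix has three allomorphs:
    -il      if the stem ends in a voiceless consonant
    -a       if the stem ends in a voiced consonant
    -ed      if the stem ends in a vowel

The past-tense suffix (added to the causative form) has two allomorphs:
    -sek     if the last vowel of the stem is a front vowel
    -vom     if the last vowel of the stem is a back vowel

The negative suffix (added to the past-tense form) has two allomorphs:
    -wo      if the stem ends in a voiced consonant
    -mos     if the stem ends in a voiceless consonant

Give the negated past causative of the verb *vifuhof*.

The final sound of *vifuhof* is /f/, which is a voiceless consonant, so the causative suffix is -il, giving *vifuhofil*.
The causative form *vifuhofil* — last vowel /i/ (a front vowel) → -sek → *vifuhofilsek*.
The final consonant of the past-tense form *vifuhofilsek* is /k/, which is voiceless, so the negative suffix is -mos, giving *vifuhofilsekmos*.

vifuhofilsekmos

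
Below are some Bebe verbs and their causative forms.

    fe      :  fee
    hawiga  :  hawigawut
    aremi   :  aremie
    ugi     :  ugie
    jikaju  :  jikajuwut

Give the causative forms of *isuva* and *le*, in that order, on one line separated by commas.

The suffix is conditioned by the last vowel: -e when the last vowel of the stem is a front vowel (*fe*, *aremi*, *ugi*); -wut when the last vowel of the stem is a back vowel (*hawiga*, *jikaju*).
The last vowel of *isuva* is /a/, which is a back vowel, so the suffix is -wut, giving *isuvawut*.
*le*: last vowel = /e/, a front vowel → -e → *lee*.

isuvawut, lee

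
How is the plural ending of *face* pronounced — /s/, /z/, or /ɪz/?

The stem *face* ends in a sibilant (/s, z, ʃ, ʒ, tʃ, dʒ/).
The plural suffix surfaces as /ɪz/ after sibilants, /s/ after other voiceless consonants, and /z/ after other voiced sounds.
So the plural -s on *face* is pronounced /ɪz/.

/ɪz/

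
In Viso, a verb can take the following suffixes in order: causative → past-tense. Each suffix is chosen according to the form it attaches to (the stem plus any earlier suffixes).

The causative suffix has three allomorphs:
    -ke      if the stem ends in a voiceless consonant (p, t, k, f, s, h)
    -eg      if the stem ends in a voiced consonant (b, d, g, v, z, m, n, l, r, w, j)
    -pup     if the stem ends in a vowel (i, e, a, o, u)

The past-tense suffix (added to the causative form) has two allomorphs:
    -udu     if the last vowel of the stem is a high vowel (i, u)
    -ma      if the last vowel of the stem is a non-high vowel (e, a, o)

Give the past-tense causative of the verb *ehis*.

*ehis* — final sound /s/ (a voiceless consonant) → -ke → *ehiske*.
Since the last vowel of the causative form *ehiske* is /e/ (a non-high vowel), it takes -ma, giving *ehiskema*.

ehiskema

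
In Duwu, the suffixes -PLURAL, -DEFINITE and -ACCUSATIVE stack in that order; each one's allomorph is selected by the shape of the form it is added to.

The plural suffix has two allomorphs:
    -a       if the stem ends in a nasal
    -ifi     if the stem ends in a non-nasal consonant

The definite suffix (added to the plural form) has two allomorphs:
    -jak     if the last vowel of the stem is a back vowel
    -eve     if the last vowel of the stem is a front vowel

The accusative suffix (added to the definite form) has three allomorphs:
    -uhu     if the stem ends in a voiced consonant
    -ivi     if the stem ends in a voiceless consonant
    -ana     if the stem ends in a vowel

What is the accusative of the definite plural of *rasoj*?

Since the final consonant of *rasoj* is /j/ (non-nasal), it takes -ifi, giving *rasojifi*.
The plural form *rasojifi*: last vowel = /i/, a front vowel → -eve → *rasojifieve*.
The definite form *rasojifieve* — final sound /e/ (a vowel) → -ana → *rasojifieveana*.

rasojifieveana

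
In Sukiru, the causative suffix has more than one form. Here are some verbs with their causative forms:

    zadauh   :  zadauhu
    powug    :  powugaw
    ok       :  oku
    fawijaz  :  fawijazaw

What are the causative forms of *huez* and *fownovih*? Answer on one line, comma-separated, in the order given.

The alternation tracks the final consonant of the stem — -u when the stem ends in a voiceless consonant (*zadauh*, *ok*); -aw when the stem ends in a voiced consonant (*powug*, *fawijaz*).
Since the final consonant of *huez* is /z/ (voiced), it takes -aw, giving *huezaw*.
*fownovih* — final consonant /h/ (voiceless) → -u → *fownovihu*.

huezaw, fownovihu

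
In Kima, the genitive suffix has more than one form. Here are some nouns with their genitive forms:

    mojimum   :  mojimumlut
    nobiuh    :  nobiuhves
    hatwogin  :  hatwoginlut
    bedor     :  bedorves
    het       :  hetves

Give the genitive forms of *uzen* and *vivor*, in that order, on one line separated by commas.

uzenlut, vivorves

The suffix is conditioned by the final consonant: -lut when the stem ends in a nasal (*mojimum*, *hatwogin*); -ves when the stem ends in a non-nasal consonant (*nobiuh*, *bedor*, *het*).
The final consonant of *uzen* is /n/, which is a nasal, so the suffix is -lut, giving *uzenlut*.
Since the final consonant of *vivor* is /r/ (non-nasal), it takes -ves, giving *vivorves*.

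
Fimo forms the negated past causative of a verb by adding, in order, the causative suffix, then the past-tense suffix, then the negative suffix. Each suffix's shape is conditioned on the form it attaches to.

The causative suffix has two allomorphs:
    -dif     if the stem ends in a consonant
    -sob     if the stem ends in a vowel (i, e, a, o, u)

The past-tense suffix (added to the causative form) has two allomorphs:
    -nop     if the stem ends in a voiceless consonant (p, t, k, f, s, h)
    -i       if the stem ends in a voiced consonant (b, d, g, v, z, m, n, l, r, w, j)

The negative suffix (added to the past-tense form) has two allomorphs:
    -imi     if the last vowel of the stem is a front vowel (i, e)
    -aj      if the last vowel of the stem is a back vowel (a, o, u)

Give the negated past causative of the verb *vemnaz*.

The final sound of *vemnaz* is /z/, which is a consonant, so the causative suffix is -dif, giving *vemnazdif*.
The causative form *vemnazdif* — final consonant /f/ (voiceless) → -nop → *vemnazdifnop*.
The last vowel of the past-tense form *vemnazdifnop* is /o/, which is a back vowel, so the negative suffix is -aj, giving *vemnazdifnopaj*.

vemnazdifnopaj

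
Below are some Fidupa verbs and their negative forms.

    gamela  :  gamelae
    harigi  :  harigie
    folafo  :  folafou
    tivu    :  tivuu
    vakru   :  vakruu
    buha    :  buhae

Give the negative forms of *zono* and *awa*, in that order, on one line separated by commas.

The suffix is conditioned by the last vowel: -u when the last vowel of the stem is a rounded vowel (*folafo*, *tivu*, *vakru*); -e when the last vowel of the stem is an unrounded vowel (*gamela*, *harigi*, *buha*).
The last vowel of *zono* is /o/, which is a rounded vowel, so the suffix is -u, giving *zonou*.
*awa*: last vowel = /a/, an unrounded vowel → -e → *awae*.

zonou, awae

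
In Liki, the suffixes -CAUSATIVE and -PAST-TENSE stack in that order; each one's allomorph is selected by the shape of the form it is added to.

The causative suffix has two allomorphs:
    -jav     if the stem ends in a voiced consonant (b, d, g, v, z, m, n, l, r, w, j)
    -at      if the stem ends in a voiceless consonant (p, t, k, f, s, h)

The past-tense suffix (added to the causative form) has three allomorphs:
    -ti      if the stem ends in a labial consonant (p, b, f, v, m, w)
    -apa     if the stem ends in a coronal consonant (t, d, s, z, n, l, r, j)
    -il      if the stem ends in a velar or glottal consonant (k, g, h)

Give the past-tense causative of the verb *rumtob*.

*rumtob* — final consonant /b/ (voiced) → -jav → *rumtobjav*.
The causative form *rumtobjav* — final consonant /v/ (labial) → -ti → *rumtobjavti*.

rumtobjavti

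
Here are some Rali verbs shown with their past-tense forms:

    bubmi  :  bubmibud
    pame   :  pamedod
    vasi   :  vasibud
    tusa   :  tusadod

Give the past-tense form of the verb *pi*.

pibud

The pattern is height harmony: -bud when the last vowel of the stem is a high vowel (*bubmi*, *vasi*); -dod when the last vowel of the stem is a non-high vowel (*pame*, *tusa*).
*pi* — last vowel /i/ (a high vowel) → -bud → *pibud*.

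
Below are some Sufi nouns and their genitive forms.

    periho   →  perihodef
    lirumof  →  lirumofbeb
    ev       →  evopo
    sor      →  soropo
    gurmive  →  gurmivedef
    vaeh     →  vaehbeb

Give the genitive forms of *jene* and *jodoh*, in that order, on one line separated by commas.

Looking at the final sound of each stem: -beb when the stem ends in a voiceless consonant (*lirumof*, *vaeh*); -opo when the stem ends in a voiced consonant (*ev*, *sor*); -def when the stem ends in a vowel (*periho*, *gurmive*).
*jene* — final sound /e/ (a vowel) → -def → *jenedef*.
*jodoh*: final sound = /h/, a voiceless consonant → -beb → *jodohbeb*.

jenedef, jodohbeb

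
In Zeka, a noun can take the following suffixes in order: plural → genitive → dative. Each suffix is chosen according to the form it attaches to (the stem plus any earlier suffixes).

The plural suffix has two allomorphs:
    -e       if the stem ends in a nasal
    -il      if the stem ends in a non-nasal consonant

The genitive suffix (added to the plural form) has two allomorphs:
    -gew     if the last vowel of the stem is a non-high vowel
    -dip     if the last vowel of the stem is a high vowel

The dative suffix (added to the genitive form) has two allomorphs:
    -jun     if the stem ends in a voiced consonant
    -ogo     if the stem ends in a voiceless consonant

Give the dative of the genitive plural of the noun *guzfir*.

guzfirildipogo

*guzfir* — final consonant /r/ (non-nasal) → -il → *guzfiril*.
The last vowel of the plural form *guzfiril* is /i/, which is a high vowel, so the genitive suffix is -dip, giving *guzfirildip*.
The genitive form *guzfirildip*: final consonant = /p/, voiceless → -ogo → *guzfirildipogo*.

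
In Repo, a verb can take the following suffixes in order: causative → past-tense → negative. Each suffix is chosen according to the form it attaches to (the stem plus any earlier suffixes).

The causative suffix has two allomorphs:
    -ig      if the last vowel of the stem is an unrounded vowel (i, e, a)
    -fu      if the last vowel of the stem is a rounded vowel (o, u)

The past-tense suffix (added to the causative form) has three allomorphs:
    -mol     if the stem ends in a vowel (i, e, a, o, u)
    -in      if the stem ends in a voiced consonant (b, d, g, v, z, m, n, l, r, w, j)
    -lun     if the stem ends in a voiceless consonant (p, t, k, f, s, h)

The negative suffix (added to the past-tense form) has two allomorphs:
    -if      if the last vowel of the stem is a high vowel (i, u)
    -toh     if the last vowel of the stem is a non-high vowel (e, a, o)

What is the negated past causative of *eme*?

Since the last vowel of *eme* is /e/ (an unrounded vowel), it takes -ig, giving *emeig*.
Since the final sound of the causative form *emeig* is /g/ (a voiced consonant), it takes -in, giving *emeigin*.
The past-tense form *emeigin* — last vowel /i/ (a high vowel) → -if → *emeiginif*.

emeiginif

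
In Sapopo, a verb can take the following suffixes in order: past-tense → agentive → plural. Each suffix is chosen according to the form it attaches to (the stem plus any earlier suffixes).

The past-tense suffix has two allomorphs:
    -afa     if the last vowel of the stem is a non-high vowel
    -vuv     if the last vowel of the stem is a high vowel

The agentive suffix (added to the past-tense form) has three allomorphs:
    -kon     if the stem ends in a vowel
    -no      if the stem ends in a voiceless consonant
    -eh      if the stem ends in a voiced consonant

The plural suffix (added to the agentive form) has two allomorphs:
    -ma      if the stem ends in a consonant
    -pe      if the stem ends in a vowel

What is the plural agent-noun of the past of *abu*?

abuvuvehma

The last vowel of *abu* is /u/, which is a high vowel, so the past-tense suffix is -vuv, giving *abuvuv*.
The final sound of the past-tense form *abuvuv* is /v/, which is a voiced consonant, so the agentive suffix is -eh, giving *abuvuveh*.
The final sound of the agentive form *abuvuveh* is /h/, which is a consonant, so the plural suffix is -ma, giving *abuvuvehma*.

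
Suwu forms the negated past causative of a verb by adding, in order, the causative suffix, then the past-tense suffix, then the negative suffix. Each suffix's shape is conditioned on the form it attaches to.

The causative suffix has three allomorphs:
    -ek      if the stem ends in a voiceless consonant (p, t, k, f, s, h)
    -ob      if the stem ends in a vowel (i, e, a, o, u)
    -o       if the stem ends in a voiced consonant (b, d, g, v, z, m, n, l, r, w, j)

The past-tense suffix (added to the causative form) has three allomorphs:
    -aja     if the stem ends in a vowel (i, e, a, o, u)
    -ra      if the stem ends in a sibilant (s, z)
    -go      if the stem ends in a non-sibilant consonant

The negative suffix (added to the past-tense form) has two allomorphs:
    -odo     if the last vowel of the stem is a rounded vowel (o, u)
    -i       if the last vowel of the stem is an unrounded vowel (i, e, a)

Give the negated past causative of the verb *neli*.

neliobgoodo

Since the final sound of *neli* is /i/ (a vowel), it takes -ob, giving *neliob*.
The final sound of the causative form *neliob* is /b/, which is a non-sibilant consonant, so the past-tense suffix is -go, giving *neliobgo*.
The last vowel of the past-tense form *neliobgo* is /o/, which is a rounded vowel, so the negative suffix is -odo, giving *neliobgoodo*.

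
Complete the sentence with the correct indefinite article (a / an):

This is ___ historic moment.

The indefinite article is chosen by the initial *sound* of the following word, not its spelling.
*historic* begins with the sound /h/ (h is pronounced in standard usage) — a consonant sound.
So the article is *a*: This is a historic moment.

a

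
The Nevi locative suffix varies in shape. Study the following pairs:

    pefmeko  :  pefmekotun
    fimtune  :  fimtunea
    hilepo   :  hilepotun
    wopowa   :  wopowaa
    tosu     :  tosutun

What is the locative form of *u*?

The suffix is conditioned by the last vowel: -tun when the last vowel of the stem is a rounded vowel (*pefmeko*, *hilepo*, *tosu*); -a when the last vowel of the stem is an unrounded vowel (*fimtune*, *wopowa*).
The last vowel of *u* is /u/, which is a rounded vowel, so the suffix is -tun, giving *utun*.

utun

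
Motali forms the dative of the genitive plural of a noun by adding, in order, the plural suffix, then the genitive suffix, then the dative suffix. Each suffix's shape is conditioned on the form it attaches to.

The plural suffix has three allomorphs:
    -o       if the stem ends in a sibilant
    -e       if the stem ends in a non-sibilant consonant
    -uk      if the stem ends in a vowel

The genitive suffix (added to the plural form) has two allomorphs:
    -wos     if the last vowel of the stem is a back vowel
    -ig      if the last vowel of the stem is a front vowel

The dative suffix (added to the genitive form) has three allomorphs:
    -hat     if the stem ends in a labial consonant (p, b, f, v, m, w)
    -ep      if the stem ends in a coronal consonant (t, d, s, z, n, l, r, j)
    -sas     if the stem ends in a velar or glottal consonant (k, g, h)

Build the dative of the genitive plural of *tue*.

tueukwosep

*tue*: final sound = /e/, a vowel → -uk → *tueuk*.
The plural form *tueuk*: last vowel = /u/, a back vowel → -wos → *tueukwos*.
Since the final consonant of the genitive form *tueukwos* is /s/ (coronal), it takes -ep, giving *tueukwosep*.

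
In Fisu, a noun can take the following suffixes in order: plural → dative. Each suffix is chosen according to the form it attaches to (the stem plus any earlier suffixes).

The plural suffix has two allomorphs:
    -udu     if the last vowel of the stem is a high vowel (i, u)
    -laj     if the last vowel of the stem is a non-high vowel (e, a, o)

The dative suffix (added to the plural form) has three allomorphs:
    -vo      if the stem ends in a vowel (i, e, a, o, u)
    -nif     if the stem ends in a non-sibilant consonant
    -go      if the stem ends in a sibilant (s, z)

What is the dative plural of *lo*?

lolajnif

Since the last vowel of *lo* is /o/ (a non-high vowel), it takes -laj, giving *lolaj*.
The final sound of the plural form *lolaj* is /j/, which is a non-sibilant consonant, so the dative suffix is -nif, giving *lolajnif*.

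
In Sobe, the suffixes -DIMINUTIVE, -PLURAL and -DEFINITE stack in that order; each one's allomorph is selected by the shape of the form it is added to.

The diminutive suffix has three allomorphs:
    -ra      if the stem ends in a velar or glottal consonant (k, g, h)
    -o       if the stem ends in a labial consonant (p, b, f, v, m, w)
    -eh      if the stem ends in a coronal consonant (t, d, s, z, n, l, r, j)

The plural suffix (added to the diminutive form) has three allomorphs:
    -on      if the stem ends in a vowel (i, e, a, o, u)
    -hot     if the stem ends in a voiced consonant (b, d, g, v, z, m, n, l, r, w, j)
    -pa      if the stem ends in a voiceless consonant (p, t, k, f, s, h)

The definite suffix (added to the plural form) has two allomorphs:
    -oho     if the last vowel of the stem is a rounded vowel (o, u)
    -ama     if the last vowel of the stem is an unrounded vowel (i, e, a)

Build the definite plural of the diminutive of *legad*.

*legad* — final consonant /d/ (coronal) → -eh → *legadeh*.
The diminutive form *legadeh*: final sound = /h/, a voiceless consonant → -pa → *legadehpa*.
The plural form *legadehpa* — last vowel /a/ (an unrounded vowel) → -ama → *legadehpaama*.

legadehpaama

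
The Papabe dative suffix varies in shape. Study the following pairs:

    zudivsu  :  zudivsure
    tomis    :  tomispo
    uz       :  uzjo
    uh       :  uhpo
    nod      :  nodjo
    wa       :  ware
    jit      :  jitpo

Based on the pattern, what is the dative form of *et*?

etpo

The alternation tracks the final sound of the stem — -po when the stem ends in a voiceless consonant (*tomis*, *uh*, *jit*); -jo when the stem ends in a voiced consonant (*uz*, *nod*); -re when the stem ends in a vowel (*zudivsu*, *wa*).
*et*: final sound = /t/, a voiceless consonant → -po → *etpo*.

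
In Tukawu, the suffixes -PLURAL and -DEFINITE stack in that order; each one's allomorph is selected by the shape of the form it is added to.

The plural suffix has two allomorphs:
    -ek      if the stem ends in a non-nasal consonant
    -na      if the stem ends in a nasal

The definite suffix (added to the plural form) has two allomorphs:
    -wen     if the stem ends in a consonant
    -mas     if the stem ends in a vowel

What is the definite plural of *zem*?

zemnamas

*zem* — final consonant /m/ (a nasal) → -na → *zemna*.
The plural form *zemna* — final sound /a/ (a vowel) → -mas → *zemnamas*.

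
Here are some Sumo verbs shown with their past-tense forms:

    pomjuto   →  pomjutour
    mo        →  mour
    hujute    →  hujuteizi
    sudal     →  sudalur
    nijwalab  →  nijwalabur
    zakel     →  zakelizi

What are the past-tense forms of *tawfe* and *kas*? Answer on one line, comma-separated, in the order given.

tawfeizi, kasur

Looking at the last vowel of each stem: -izi when the last vowel of the stem is a front vowel (*hujute*, *zakel*); -ur when the last vowel of the stem is a back vowel (*pomjuto*, *mo*, *sudal*, *nijwalab*).
The last vowel of *tawfe* is /e/, which is a front vowel, so the suffix is -izi, giving *tawfeizi*.
Since the last vowel of *kas* is /a/ (a back vowel), it takes -ur, giving *kasur*.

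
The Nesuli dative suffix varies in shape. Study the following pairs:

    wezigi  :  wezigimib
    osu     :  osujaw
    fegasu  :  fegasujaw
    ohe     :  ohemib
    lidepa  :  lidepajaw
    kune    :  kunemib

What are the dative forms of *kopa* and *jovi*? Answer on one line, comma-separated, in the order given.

The suffix is conditioned by the last vowel: -mib when the last vowel of the stem is a front vowel (*wezigi*, *ohe*, *kune*); -jaw when the last vowel of the stem is a back vowel (*osu*, *fegasu*, *lidepa*).
*kopa*: last vowel = /a/, a back vowel → -jaw → *kopajaw*.
*jovi*: last vowel = /i/, a front vowel → -mib → *jovimib*.

kopajaw, jovimib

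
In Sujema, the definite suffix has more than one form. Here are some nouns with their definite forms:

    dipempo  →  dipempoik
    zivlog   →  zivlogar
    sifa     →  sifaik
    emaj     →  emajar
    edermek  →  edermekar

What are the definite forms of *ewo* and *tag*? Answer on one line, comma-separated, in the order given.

The suffix is conditioned by the final sound: -ar when the stem ends in a consonant (*zivlog*, *emaj*, *edermek*); -ik when the stem ends in a vowel (*dipempo*, *sifa*).
Since the final sound of *ewo* is /o/ (a vowel), it takes -ik, giving *ewoik*.
*tag* — final sound /g/ (a consonant) → -ar → *tagar*.

ewoik, tagar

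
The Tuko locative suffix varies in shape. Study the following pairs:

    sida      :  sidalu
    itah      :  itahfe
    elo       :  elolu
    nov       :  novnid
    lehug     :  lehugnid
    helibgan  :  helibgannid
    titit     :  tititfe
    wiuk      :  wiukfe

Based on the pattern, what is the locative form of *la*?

The alternation tracks the final sound of the stem — -fe when the stem ends in a voiceless consonant (*itah*, *titit*, *wiuk*); -nid when the stem ends in a voiced consonant (*nov*, *lehug*, *helibgan*); -lu when the stem ends in a vowel (*sida*, *elo*).
*la*: final sound = /a/, a vowel → -lu → *lalu*.

lalu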